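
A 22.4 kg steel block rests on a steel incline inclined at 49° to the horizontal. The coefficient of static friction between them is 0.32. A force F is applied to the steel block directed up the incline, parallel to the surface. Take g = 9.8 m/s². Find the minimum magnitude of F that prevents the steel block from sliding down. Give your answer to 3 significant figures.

The normal force is N = mg cos 49° = 144.018 N. With F at its minimum the steel block is on the verge of sliding down, so static friction is at its maximum μ_s N = 0.32 × 144.018 = 46.086 N and acts up the slope.
Equilibrium along the incline: F + μ_s N = mg sin 49°, so F = 165.674 − 46.086 = 119.588 N.

120 N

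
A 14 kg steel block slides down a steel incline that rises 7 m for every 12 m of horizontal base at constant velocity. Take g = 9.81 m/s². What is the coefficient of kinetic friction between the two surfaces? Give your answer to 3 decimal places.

At constant velocity the net force along the incline is zero: mg sin 30.26° = μ mg cos 30.26°.
So μ = tan 30.26° = 0.5039 / 0.8638 = 0.5834.

0.583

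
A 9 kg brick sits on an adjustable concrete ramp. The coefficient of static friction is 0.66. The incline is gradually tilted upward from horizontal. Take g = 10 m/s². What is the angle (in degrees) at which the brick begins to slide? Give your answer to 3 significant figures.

At the threshold of sliding, static friction is at its maximum μ_s N and exactly balances the weight component along the incline: mg sin θ = μ_s mg cos θ.
Hence tan θ = μ_s = 0.66, so θ = arctan(0.66) = 33.4248°.

33.4°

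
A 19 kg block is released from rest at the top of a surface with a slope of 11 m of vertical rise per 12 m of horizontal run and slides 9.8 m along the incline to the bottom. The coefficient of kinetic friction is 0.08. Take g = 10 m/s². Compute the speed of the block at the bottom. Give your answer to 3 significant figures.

11.0 m/s

The weight component along the incline is mg sin 42.51° = 128.388 N and the normal force is N = mg cos 42.51° = 140.059 N.
Friction up the slope is f = μN = 0.08 × 140.059 = 11.205 N, so the net downslope force is 128.388 − 11.205 = 117.183 N and a = 117.183 / 19 = 6.1675 m/s².
Starting from rest over a distance of 9.8 m, v² = 2aL = 2 × 6.1675 × 9.8 = 120.8830, so v = 10.9947 m/s.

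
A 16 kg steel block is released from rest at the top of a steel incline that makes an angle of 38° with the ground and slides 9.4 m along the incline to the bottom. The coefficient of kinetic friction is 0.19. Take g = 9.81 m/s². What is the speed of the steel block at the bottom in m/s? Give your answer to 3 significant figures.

The weight component along the incline is mg sin 38° = 96.634 N and the normal force is N = mg cos 38° = 123.686 N.
Friction up the slope is f = μN = 0.19 × 123.686 = 23.500 N, so the net downslope force is 96.634 − 23.500 = 73.134 N and a = 73.134 / 16 = 4.5709 m/s².
Starting from rest over a distance of 9.4 m, v² = 2aL = 2 × 4.5709 × 9.4 = 85.9329, so v = 9.2700 m/s.

9.27 m/s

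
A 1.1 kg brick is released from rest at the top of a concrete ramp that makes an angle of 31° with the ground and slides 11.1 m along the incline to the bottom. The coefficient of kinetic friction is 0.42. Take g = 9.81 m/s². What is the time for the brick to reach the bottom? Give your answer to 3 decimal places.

3.821 s

The weight component along the incline is mg sin 31° = 5.558 N and the normal force is N = mg cos 31° = 9.250 N.
Friction up the slope is f = μN = 0.42 × 9.250 = 3.885 N, so the net downslope force is 5.558 − 3.885 = 1.673 N and a = 1.673 / 1.1 = 1.5209 m/s².
Starting from rest, L = ½at², so t = √(2L/a) = √(2 × 11.1 / 1.5209) = 3.8206 s.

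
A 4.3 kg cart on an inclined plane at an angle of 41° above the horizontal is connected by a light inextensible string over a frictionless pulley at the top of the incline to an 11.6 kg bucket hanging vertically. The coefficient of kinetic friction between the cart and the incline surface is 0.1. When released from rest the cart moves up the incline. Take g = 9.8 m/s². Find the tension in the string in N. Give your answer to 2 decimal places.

For the cart on the incline: the weight component along the slope is m₁g sin 41° = 4.3 × 9.8 × 0.6561 = 27.648 N and the normal force is N = m₁g cos 41° = 31.803 N.
Kinetic friction opposes the cart's motion up the incline: f = μN = 0.1 × 31.803 = 3.180 N acting down the slope.
Newton's second law for the cart (up-slope positive): T − 27.648 − 3.180 = 4.3 a. For the hanging bucket (downward positive): 11.6 × 9.8 − T = 11.6 a.
Adding the two equations eliminates T: 82.852 = 15.9 a, so a = 5.2108 m/s².
Then from the hanging bucket's equation, T = 11.6 × (9.8 − 5.2108) = 53.235 N.

53.23 N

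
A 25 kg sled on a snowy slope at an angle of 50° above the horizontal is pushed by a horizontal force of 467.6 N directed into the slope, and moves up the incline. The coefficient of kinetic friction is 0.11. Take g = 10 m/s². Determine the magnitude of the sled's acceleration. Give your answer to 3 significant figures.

The horizontal push has components F cos 50° = 467.6 × 0.6428 = 300.573 N up the incline and F sin 50° = 467.6 × 0.7660 = 358.182 N pressing into the surface.
The normal force is therefore N = mg cos 50° + F sin 50° = 160.700 + 358.182 = 518.882 N, and kinetic friction down the slope is μN = 0.11 × 518.882 = 57.077 N.
Along the incline: F cos 50° − mg sin 50° − μN = ma, so 300.573 − 191.500 − 57.077 = 25 a, giving a = 2.0798 m/s².

2.08 m/s²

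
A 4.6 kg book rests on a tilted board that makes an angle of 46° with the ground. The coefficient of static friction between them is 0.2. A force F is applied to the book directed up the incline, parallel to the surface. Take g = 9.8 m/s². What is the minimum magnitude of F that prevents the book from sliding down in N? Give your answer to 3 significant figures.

The normal force is N = mg cos 46° = 31.315 N. With F at its minimum the book is on the verge of sliding down, so static friction is at its maximum μ_s N = 0.2 × 31.315 = 6.263 N and acts up the slope.
Equilibrium along the incline: F + μ_s N = mg sin 46°, so F = 32.428 − 6.263 = 26.165 N.

26.2 N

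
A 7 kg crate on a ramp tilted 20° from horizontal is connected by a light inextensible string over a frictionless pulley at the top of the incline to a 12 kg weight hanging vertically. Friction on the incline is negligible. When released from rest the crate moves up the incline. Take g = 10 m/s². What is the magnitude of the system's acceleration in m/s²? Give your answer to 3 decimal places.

For the crate on the incline: the weight component along the slope is m₁g sin 20° = 7 × 10 × 0.3420 = 23.940 N and the normal force is N = m₁g cos 20° = 65.778 N.
Newton's second law for the crate (up-slope positive): T − 23.940 = 7 a. For the hanging weight (downward positive): 12 × 10 − T = 12 a.
Adding the two equations eliminates T: 96.060 = 19 a, so a = 5.0558 m/s².

5.056 m/s²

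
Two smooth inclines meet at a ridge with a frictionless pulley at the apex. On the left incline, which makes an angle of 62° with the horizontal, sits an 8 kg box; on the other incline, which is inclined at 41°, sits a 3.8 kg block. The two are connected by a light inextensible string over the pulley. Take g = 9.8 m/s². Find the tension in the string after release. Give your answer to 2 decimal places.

38.86 N

Resolve each weight along its own incline: the 8 kg mass has component 8 × 9.8 × sin 62° = 69.223 N down its slope, and the 3.8 kg mass has 3.8 × 9.8 × sin 41° = 24.432 N down its slope.
The 8 kg side's 69.223 N exceeds the other side's 24.432 N, so that mass slides down and the 3.8 kg mass slides up. Taking that direction as positive, Newton's second law for the whole system gives 69.223 − 24.432 = (8 + 3.8) a, so a = 44.791 / 11.8 = 3.7958 m/s².
For the 3.8 kg mass (up-slope positive): T − 24.432 = 3.8 × 3.7958, so T = 38.856 N.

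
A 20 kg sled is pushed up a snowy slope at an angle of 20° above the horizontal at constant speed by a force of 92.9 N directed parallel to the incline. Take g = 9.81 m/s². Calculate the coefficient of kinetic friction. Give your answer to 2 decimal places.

0.14

At constant speed ΣF = 0 along the incline. The applied 92.9 N acts up the slope; the weight component mg sin 20° = 67.104 N and kinetic friction μN both act down the slope.
So 92.9 = 67.104 + μ × 184.368, giving μ = (92.9 − 67.104) / 184.368 = 0.1399.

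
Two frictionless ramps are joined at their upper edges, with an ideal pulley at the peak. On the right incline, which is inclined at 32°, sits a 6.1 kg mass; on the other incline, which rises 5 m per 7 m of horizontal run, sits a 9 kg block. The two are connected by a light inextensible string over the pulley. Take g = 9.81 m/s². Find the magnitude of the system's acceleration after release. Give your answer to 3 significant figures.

1.30 m/s²

Resolve each weight along its own incline: the 6.1 kg mass has component 6.1 × 9.81 × sin 32° = 31.711 N down its slope, and the 9 kg mass has 9 × 9.81 × sin 35.54° = 51.318 N down its slope.
The 9 kg side's 51.318 N exceeds the other side's 31.711 N, so that mass slides down and the 6.1 kg mass slides up. Taking that direction as positive, Newton's second law for the whole system gives 51.318 − 31.711 = (6.1 + 9) a, so a = 19.607 / 15.1 = 1.2985 m/s².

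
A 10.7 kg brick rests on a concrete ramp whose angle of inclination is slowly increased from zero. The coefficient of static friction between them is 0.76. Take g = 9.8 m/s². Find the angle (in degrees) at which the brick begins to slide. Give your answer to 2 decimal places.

At the threshold of sliding, static friction is at its maximum μ_s N and exactly balances the weight component along the incline: mg sin θ = μ_s mg cos θ.
Hence tan θ = μ_s = 0.76, so θ = arctan(0.76) = 37.2348°.

37.23°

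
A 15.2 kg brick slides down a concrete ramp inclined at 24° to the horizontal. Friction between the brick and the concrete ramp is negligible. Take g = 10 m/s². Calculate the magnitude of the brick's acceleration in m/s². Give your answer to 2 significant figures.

4.1 m/s²

Resolving the weight along the incline: the component pulling the brick down the slope is mg sin 24° = 15.2 × 10 × 0.4067 = 61.818 N, and the normal force is N = mg cos 24° = 15.2 × 10 × 0.9135 = 138.852 N.
With no friction the net force along the incline is 61.818 N, so a = g sin 24° = 61.818 / 15.2 = 4.0670 m/s².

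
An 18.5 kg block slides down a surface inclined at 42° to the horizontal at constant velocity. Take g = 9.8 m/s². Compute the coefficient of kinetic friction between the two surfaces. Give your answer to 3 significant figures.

At constant velocity the net force along the incline is zero: mg sin 42° = μ mg cos 42°.
So μ = tan 42° = 0.6691 / 0.7431 = 0.9004.

0.900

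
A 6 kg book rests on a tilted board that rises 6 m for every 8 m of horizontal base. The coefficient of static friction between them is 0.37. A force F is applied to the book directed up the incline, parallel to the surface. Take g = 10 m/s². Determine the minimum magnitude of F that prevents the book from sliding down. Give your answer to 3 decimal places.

18.240 N

The normal force is N = mg cos 36.87° = 48.000 N. With F at its minimum the book is on the verge of sliding down, so static friction is at its maximum μ_s N = 0.37 × 48.000 = 17.760 N and acts up the slope.
Equilibrium along the incline: F + μ_s N = mg sin 36.87°, so F = 36.000 − 17.760 = 18.240 N.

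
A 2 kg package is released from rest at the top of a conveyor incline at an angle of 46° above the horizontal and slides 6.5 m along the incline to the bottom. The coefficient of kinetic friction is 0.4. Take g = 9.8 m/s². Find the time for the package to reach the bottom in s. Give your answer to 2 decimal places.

The weight component along the incline is mg sin 46° = 14.099 N and the normal force is N = mg cos 46° = 13.615 N.
Friction up the slope is f = μN = 0.4 × 13.615 = 5.446 N, so the net downslope force is 14.099 − 5.446 = 8.653 N and a = 8.653 / 2 = 4.3265 m/s².
Starting from rest, L = ½at², so t = √(2L/a) = √(2 × 6.5 / 4.3265) = 1.7334 s.

1.73 s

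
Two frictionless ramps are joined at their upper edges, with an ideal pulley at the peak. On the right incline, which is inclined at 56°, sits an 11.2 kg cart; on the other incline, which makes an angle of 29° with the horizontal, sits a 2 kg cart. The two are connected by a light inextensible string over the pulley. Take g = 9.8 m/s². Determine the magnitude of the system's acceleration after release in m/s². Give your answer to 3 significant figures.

Resolve each weight along its own incline: the 11.2 kg mass has component 11.2 × 9.8 × sin 56° = 90.995 N down its slope, and the 2 kg mass has 2 × 9.8 × sin 29° = 9.502 N down its slope.
The 11.2 kg side's 90.995 N exceeds the other side's 9.502 N, so that mass slides down and the 2 kg mass slides up. Taking that direction as positive, Newton's second law for the whole system gives 90.995 − 9.502 = (11.2 + 2) a, so a = 81.493 / 13.2 = 6.1737 m/s².

6.17 m/s²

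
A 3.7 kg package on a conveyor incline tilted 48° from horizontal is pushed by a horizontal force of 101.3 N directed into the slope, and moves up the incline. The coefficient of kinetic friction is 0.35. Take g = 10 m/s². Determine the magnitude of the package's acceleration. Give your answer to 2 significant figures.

1.4 m/s²

The horizontal push has components F cos 48° = 101.3 × 0.6691 = 67.780 N up the incline and F sin 48° = 101.3 × 0.7431 = 75.276 N pressing into the surface.
The normal force is therefore N = mg cos 48° + F sin 48° = 24.757 + 75.276 = 100.033 N, and kinetic friction down the slope is μN = 0.35 × 100.033 = 35.012 N.
Along the incline: F cos 48° − mg sin 48° − μN = ma, so 67.780 − 27.495 − 35.012 = 3.7 a, giving a = 1.4251 m/s².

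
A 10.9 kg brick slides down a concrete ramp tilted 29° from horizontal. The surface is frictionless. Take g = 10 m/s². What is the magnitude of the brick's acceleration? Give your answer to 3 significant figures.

Resolving the weight along the incline: the component pulling the brick down the slope is mg sin 29° = 10.9 × 10 × 0.4848 = 52.843 N, and the normal force is N = mg cos 29° = 10.9 × 10 × 0.8746 = 95.331 N.
With no friction the net force along the incline is 52.843 N, so a = g sin 29° = 52.843 / 10.9 = 4.8480 m/s².

4.85 m/s²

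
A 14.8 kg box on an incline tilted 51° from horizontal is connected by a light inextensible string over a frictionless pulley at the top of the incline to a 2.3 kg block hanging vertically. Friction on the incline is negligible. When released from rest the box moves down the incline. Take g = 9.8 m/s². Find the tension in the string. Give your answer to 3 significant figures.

For the box on the incline: the weight component along the slope is m₁g sin 51° = 14.8 × 9.8 × 0.7771 = 112.711 N and the normal force is N = m₁g cos 51° = 91.277 N.
Newton's second law for the box (down-slope positive): 112.711 − T = 14.8 a. For the hanging block (upward positive): T − 2.3 × 9.8 = 2.3 a.
Adding the two equations eliminates T: 90.171 = 17.1 a, so a = 5.2732 m/s².
Then from the hanging block's equation, T = 2.3 × (9.8 + 5.2732) = 34.668 N.

34.7 N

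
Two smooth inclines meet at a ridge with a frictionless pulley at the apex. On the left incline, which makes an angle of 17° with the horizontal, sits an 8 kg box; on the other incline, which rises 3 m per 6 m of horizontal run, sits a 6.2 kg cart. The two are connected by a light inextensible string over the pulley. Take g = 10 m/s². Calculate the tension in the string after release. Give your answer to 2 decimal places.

Resolve each weight along its own incline: the 8 kg mass has component 8 × 10 × sin 17° = 23.390 N down its slope, and the 6.2 kg mass has 6.2 × 10 × sin 26.57° = 27.727 N down its slope.
The 6.2 kg side's 27.727 N exceeds the other side's 23.390 N, so that mass slides down and the 8 kg mass slides up. Taking that direction as positive, Newton's second law for the whole system gives 27.727 − 23.390 = (8 + 6.2) a, so a = 4.337 / 14.2 = 0.3054 m/s².
For the 8 kg mass (up-slope positive): T − 23.390 = 8 × 0.3054, so T = 25.833 N.

25.83 N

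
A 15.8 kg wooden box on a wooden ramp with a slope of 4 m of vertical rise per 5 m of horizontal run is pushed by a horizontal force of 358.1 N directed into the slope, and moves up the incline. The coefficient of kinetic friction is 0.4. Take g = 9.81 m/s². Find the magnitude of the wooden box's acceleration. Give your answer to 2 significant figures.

The horizontal push has components F cos 38.66° = 358.1 × 0.7809 = 279.640 N up the incline and F sin 38.66° = 358.1 × 0.6247 = 223.705 N pressing into the surface.
The normal force is therefore N = mg cos 38.66° + F sin 38.66° = 121.038 + 223.705 = 344.743 N, and kinetic friction down the slope is μN = 0.4 × 344.743 = 137.897 N.
Along the incline: F cos 38.66° − mg sin 38.66° − μN = ma, so 279.640 − 96.827 − 137.897 = 15.8 a, giving a = 2.8428 m/s².

2.8 m/s²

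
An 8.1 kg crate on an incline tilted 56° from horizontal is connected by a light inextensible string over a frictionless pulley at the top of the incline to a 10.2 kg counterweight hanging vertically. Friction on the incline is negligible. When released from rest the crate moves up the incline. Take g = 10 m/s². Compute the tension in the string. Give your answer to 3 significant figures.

82.6 N

For the crate on the incline: the weight component along the slope is m₁g sin 56° = 8.1 × 10 × 0.8290 = 67.149 N and the normal force is N = m₁g cos 56° = 45.295 N.
Newton's second law for the crate (up-slope positive): T − 67.149 = 8.1 a. For the hanging counterweight (downward positive): 10.2 × 10 − T = 10.2 a.
Adding the two equations eliminates T: 34.851 = 18.3 a, so a = 1.9044 m/s².
Then from the hanging counterweight's equation, T = 10.2 × (10 − 1.9044) = 82.575 N.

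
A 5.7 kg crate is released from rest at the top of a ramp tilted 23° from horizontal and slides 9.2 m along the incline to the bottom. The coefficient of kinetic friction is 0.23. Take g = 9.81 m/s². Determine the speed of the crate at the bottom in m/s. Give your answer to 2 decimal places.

The weight component along the incline is mg sin 23° = 21.849 N and the normal force is N = mg cos 23° = 51.472 N.
Friction up the slope is f = μN = 0.23 × 51.472 = 11.839 N, so the net downslope force is 21.849 − 11.839 = 10.010 N and a = 10.010 / 5.7 = 1.7561 m/s².
Starting from rest over a distance of 9.2 m, v² = 2aL = 2 × 1.7561 × 9.2 = 32.3122, so v = 5.6844 m/s.

5.68 m/s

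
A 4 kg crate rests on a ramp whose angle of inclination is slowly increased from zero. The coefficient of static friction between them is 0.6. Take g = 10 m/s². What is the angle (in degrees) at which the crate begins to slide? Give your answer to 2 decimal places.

30.96°

At the threshold of sliding, static friction is at its maximum μ_s N and exactly balances the weight component along the incline: mg sin θ = μ_s mg cos θ.
Hence tan θ = μ_s = 0.6, so θ = arctan(0.6) = 30.9638°.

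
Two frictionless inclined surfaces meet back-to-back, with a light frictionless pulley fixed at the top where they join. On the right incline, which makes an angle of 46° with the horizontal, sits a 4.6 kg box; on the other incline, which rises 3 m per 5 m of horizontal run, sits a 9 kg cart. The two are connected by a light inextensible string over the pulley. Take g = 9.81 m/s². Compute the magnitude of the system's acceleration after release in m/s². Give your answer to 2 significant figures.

0.95 m/s²

Resolve each weight along its own incline: the 4.6 kg mass has component 4.6 × 9.81 × sin 46° = 32.461 N down its slope, and the 9 kg mass has 9 × 9.81 × sin 30.96° = 45.425 N down its slope.
The 9 kg side's 45.425 N exceeds the other side's 32.461 N, so that mass slides down and the 4.6 kg mass slides up. Taking that direction as positive, Newton's second law for the whole system gives 45.425 − 32.461 = (4.6 + 9) a, so a = 12.964 / 13.6 = 0.9532 m/s².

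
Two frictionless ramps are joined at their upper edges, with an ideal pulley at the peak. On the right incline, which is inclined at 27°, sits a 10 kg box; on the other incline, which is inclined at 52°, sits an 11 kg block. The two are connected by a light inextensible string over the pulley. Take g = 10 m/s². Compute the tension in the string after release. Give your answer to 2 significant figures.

65 N

Resolve each weight along its own incline: the 10 kg mass has component 10 × 10 × sin 27° = 45.399 N down its slope, and the 11 kg mass has 11 × 10 × sin 52° = 86.681 N down its slope.
The 11 kg side's 86.681 N exceeds the other side's 45.399 N, so that mass slides down and the 10 kg mass slides up. Taking that direction as positive, Newton's second law for the whole system gives 86.681 − 45.399 = (10 + 11) a, so a = 41.282 / 21 = 1.9658 m/s².
For the 10 kg mass (up-slope positive): T − 45.399 = 10 × 1.9658, so T = 65.057 N.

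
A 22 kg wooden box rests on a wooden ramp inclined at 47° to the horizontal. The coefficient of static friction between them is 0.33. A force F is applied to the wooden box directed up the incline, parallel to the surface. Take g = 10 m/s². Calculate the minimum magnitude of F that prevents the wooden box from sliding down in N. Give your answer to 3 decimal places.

111.385 N

The normal force is N = mg cos 47° = 150.040 N. With F at its minimum the wooden box is on the verge of sliding down, so static friction is at its maximum μ_s N = 0.33 × 150.040 = 49.513 N and acts up the slope.
Equilibrium along the incline: F + μ_s N = mg sin 47°, so F = 160.898 − 49.513 = 111.385 N.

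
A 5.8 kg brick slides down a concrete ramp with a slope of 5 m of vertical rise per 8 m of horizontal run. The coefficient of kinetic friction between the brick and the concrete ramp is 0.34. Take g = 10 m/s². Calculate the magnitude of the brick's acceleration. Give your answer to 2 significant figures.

2.4 m/s²

Resolving the weight along the incline: the component pulling the brick down the slope is mg sin 32.01° = 5.8 × 10 × 0.5300 = 30.740 N, and the normal force is N = mg cos 32.01° = 5.8 × 10 × 0.8480 = 49.184 N.
Kinetic friction acts up the slope with magnitude f = μN = 0.34 × 49.184 = 16.723 N.
Net force along the incline is 30.740 − 16.723 = 14.017 N, so a = 14.017 / 5.8 = 2.4167 m/s².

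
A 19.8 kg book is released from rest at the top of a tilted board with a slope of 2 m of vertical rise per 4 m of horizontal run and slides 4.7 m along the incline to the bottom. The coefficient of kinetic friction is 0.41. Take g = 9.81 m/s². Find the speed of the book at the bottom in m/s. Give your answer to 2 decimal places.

The weight component along the incline is mg sin 26.57° = 86.866 N and the normal force is N = mg cos 26.57° = 173.732 N.
Friction up the slope is f = μN = 0.41 × 173.732 = 71.230 N, so the net downslope force is 86.866 − 71.230 = 15.636 N and a = 15.636 / 19.8 = 0.7897 m/s².
Starting from rest over a distance of 4.7 m, v² = 2aL = 2 × 0.7897 × 4.7 = 7.4232, so v = 2.7246 m/s.

2.72 m/s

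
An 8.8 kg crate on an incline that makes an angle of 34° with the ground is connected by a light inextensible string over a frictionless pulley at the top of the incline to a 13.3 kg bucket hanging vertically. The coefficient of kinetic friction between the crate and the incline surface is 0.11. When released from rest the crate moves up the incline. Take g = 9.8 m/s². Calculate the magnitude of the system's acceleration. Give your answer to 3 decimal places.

3.360 m/s²

For the crate on the incline: the weight component along the slope is m₁g sin 34° = 8.8 × 9.8 × 0.5592 = 48.225 N and the normal force is N = m₁g cos 34° = 71.496 N.
Kinetic friction opposes the crate's motion up the incline: f = μN = 0.11 × 71.496 = 7.865 N acting down the slope.
Newton's second law for the crate (up-slope positive): T − 48.225 − 7.865 = 8.8 a. For the hanging bucket (downward positive): 13.3 × 9.8 − T = 13.3 a.
Adding the two equations eliminates T: 74.250 = 22.1 a, so a = 3.3597 m/s².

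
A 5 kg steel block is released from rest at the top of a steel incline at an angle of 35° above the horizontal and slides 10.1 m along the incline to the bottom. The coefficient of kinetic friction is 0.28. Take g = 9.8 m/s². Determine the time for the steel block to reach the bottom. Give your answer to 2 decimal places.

The weight component along the incline is mg sin 35° = 28.105 N and the normal force is N = mg cos 35° = 40.138 N.
Friction up the slope is f = μN = 0.28 × 40.138 = 11.239 N, so the net downslope force is 28.105 − 11.239 = 16.866 N and a = 16.866 / 5 = 3.3732 m/s².
Starting from rest, L = ½at², so t = √(2L/a) = √(2 × 10.1 / 3.3732) = 2.4471 s.

2.45 s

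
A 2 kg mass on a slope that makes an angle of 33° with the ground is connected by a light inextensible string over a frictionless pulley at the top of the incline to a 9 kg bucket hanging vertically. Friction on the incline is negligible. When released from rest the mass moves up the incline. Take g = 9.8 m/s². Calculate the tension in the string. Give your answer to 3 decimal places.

For the mass on the incline: the weight component along the slope is m₁g sin 33° = 2 × 9.8 × 0.5446 = 10.674 N and the normal force is N = m₁g cos 33° = 16.438 N.
Newton's second law for the mass (up-slope positive): T − 10.674 = 2 a. For the hanging bucket (downward positive): 9 × 9.8 − T = 9 a.
Adding the two equations eliminates T: 77.526 = 11 a, so a = 7.0478 m/s².
Then from the hanging bucket's equation, T = 9 × (9.8 − 7.0478) = 24.770 N.

24.770 N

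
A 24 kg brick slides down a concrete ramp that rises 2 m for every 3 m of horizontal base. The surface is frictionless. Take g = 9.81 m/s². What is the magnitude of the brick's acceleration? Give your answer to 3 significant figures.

5.44 m/s²

Resolving the weight along the incline: the component pulling the brick down the slope is mg sin 33.69° = 24 × 9.81 × 0.5547 = 130.599 N, and the normal force is N = mg cos 33.69° = 24 × 9.81 × 0.8321 = 195.910 N.
With no friction the net force along the incline is 130.599 N, so a = g sin 33.69° = 130.599 / 24 = 5.4416 m/s².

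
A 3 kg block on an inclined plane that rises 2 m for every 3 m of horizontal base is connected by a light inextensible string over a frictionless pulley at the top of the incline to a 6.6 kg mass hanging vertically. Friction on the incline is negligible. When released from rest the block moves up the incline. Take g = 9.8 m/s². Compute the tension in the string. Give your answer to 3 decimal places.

31.424 N

For the block on the incline: the weight component along the slope is m₁g sin 33.69° = 3 × 9.8 × 0.5547 = 16.308 N and the normal force is N = m₁g cos 33.69° = 24.462 N.
Newton's second law for the block (up-slope positive): T − 16.308 = 3 a. For the hanging mass (downward positive): 6.6 × 9.8 − T = 6.6 a.
Adding the two equations eliminates T: 48.372 = 9.6 a, so a = 5.0388 m/s².
Then from the hanging mass's equation, T = 6.6 × (9.8 − 5.0388) = 31.424 N.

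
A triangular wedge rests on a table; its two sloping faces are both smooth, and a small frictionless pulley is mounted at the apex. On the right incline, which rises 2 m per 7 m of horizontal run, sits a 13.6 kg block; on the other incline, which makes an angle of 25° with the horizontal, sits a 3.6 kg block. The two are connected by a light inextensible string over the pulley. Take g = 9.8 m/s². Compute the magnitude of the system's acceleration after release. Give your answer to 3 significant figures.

Resolve each weight along its own incline: the 13.6 kg mass has component 13.6 × 9.8 × sin 15.95° = 36.615 N down its slope, and the 3.6 kg mass has 3.6 × 9.8 × sin 25° = 14.910 N down its slope.
The 13.6 kg side's 36.615 N exceeds the other side's 14.910 N, so that mass slides down and the 3.6 kg mass slides up. Taking that direction as positive, Newton's second law for the whole system gives 36.615 − 14.910 = (13.6 + 3.6) a, so a = 21.705 / 17.2 = 1.2619 m/s².

1.26 m/s²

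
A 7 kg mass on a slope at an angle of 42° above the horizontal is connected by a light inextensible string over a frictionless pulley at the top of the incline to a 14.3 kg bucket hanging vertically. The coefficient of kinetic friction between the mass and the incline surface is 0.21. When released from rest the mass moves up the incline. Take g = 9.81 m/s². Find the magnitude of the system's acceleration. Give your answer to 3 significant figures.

For the mass on the incline: the weight component along the slope is m₁g sin 42° = 7 × 9.81 × 0.6691 = 45.947 N and the normal force is N = m₁g cos 42° = 51.032 N.
Kinetic friction opposes the mass's motion up the incline: f = μN = 0.21 × 51.032 = 10.717 N acting down the slope.
Newton's second law for the mass (up-slope positive): T − 45.947 − 10.717 = 7 a. For the hanging bucket (downward positive): 14.3 × 9.81 − T = 14.3 a.
Adding the two equations eliminates T: 83.619 = 21.3 a, so a = 3.9258 m/s².

3.93 m/s²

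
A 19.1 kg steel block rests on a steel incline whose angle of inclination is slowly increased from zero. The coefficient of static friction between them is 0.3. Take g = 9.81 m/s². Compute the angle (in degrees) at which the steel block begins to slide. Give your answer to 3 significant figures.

16.7°

At the threshold of sliding, static friction is at its maximum μ_s N and exactly balances the weight component along the incline: mg sin θ = μ_s mg cos θ.
Hence tan θ = μ_s = 0.3, so θ = arctan(0.3) = 16.6992°.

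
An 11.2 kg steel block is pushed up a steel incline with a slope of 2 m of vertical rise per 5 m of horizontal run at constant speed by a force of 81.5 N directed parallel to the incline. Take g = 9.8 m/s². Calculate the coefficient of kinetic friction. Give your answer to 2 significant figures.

0.40

At constant speed ΣF = 0 along the incline. The applied 81.5 N acts up the slope; the weight component mg sin 21.80° = 40.764 N and kinetic friction μN both act down the slope.
So 81.5 = 40.764 + μ × 101.910, giving μ = (81.5 − 40.764) / 101.910 = 0.3997.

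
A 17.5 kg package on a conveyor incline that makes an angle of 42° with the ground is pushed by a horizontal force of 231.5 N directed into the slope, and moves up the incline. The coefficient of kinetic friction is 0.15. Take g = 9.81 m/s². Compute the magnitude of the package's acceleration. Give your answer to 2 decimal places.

0.85 m/s²

The horizontal push has components F cos 42° = 231.5 × 0.7431 = 172.028 N up the incline and F sin 42° = 231.5 × 0.6691 = 154.897 N pressing into the surface.
The normal force is therefore N = mg cos 42° + F sin 42° = 127.572 + 154.897 = 282.469 N, and kinetic friction down the slope is μN = 0.15 × 282.469 = 42.370 N.
Along the incline: F cos 42° − mg sin 42° − μN = ma, so 172.028 − 114.868 − 42.370 = 17.5 a, giving a = 0.8451 m/s².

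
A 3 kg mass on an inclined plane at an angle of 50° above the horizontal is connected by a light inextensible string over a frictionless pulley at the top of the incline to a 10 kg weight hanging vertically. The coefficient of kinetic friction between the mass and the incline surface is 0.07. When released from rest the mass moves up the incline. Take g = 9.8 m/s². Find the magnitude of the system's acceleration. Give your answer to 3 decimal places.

For the mass on the incline: the weight component along the slope is m₁g sin 50° = 3 × 9.8 × 0.7660 = 22.520 N and the normal force is N = m₁g cos 50° = 18.898 N.
Kinetic friction opposes the mass's motion up the incline: f = μN = 0.07 × 18.898 = 1.323 N acting down the slope.
Newton's second law for the mass (up-slope positive): T − 22.520 − 1.323 = 3 a. For the hanging weight (downward positive): 10 × 9.8 − T = 10 a.
Adding the two equations eliminates T: 74.157 = 13 a, so a = 5.7044 m/s².

5.704 m/s²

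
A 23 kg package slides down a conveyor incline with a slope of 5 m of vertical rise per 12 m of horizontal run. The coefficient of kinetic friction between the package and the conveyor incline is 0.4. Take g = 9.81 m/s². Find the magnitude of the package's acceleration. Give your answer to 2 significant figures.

Resolving the weight along the incline: the component pulling the package down the slope is mg sin 22.62° = 23 × 9.81 × 0.3846 = 86.777 N, and the normal force is N = mg cos 22.62° = 23 × 9.81 × 0.9231 = 208.279 N.
Kinetic friction acts up the slope with magnitude f = μN = 0.4 × 208.279 = 83.312 N.
Net force along the incline is 86.777 − 83.312 = 3.465 N, so a = 3.465 / 23 = 0.1507 m/s².

0.15 m/s²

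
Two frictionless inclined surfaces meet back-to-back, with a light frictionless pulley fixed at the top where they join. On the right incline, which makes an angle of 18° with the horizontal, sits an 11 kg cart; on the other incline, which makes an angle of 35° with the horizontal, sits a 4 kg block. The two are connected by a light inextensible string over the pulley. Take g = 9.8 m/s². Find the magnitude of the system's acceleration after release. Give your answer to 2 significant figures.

Resolve each weight along its own incline: the 11 kg mass has component 11 × 9.8 × sin 18° = 33.312 N down its slope, and the 4 kg mass has 4 × 9.8 × sin 35° = 22.484 N down its slope.
The 11 kg side's 33.312 N exceeds the other side's 22.484 N, so that mass slides down and the 4 kg mass slides up. Taking that direction as positive, Newton's second law for the whole system gives 33.312 − 22.484 = (11 + 4) a, so a = 10.828 / 15 = 0.7219 m/s².

0.72 m/s²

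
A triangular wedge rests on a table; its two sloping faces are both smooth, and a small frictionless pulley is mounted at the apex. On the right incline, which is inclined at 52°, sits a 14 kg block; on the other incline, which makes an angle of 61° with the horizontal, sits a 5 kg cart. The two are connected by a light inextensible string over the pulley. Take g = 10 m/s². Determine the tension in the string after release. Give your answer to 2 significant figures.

Resolve each weight along its own incline: the 14 kg mass has component 14 × 10 × sin 52° = 110.322 N down its slope, and the 5 kg mass has 5 × 10 × sin 61° = 43.731 N down its slope.
The 14 kg side's 110.322 N exceeds the other side's 43.731 N, so that mass slides down and the 5 kg mass slides up. Taking that direction as positive, Newton's second law for the whole system gives 110.322 − 43.731 = (14 + 5) a, so a = 66.591 / 19 = 3.5048 m/s².
For the 5 kg mass (up-slope positive): T − 43.731 = 5 × 3.5048, so T = 61.255 N.

61 N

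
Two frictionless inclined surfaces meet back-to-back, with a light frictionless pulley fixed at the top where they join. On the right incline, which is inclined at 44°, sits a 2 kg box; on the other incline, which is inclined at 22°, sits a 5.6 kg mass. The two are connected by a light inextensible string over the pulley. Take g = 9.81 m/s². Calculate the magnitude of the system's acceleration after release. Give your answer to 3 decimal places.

Resolve each weight along its own incline: the 2 kg mass has component 2 × 9.81 × sin 44° = 13.629 N down its slope, and the 5.6 kg mass has 5.6 × 9.81 × sin 22° = 20.579 N down its slope.
The 5.6 kg side's 20.579 N exceeds the other side's 13.629 N, so that mass slides down and the 2 kg mass slides up. Taking that direction as positive, Newton's second law for the whole system gives 20.579 − 13.629 = (2 + 5.6) a, so a = 6.950 / 7.6 = 0.9145 m/s².

0.914 m/s²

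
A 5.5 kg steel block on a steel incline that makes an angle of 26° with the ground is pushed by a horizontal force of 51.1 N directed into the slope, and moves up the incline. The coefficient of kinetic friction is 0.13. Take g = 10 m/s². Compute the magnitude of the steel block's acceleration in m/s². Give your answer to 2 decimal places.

2.27 m/s²

The horizontal push has components F cos 26° = 51.1 × 0.8988 = 45.929 N up the incline and F sin 26° = 51.1 × 0.4384 = 22.402 N pressing into the surface.
The normal force is therefore N = mg cos 26° + F sin 26° = 49.434 + 22.402 = 71.836 N, and kinetic friction down the slope is μN = 0.13 × 71.836 = 9.339 N.
Along the incline: F cos 26° − mg sin 26° − μN = ma, so 45.929 − 24.112 − 9.339 = 5.5 a, giving a = 2.2687 m/s².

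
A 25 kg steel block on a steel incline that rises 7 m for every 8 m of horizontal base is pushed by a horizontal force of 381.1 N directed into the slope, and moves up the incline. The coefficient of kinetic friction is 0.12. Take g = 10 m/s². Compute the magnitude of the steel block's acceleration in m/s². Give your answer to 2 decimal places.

The horizontal push has components F cos 41.19° = 381.1 × 0.7526 = 286.816 N up the incline and F sin 41.19° = 381.1 × 0.6585 = 250.954 N pressing into the surface.
The normal force is therefore N = mg cos 41.19° + F sin 41.19° = 188.150 + 250.954 = 439.104 N, and kinetic friction down the slope is μN = 0.12 × 439.104 = 52.692 N.
Along the incline: F cos 41.19° − mg sin 41.19° − μN = ma, so 286.816 − 164.625 − 52.692 = 25 a, giving a = 2.7800 m/s².

2.78 m/s²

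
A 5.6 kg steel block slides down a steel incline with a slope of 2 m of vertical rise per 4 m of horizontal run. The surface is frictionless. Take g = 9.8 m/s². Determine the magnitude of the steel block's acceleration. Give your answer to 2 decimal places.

Resolving the weight along the incline: the component pulling the steel block down the slope is mg sin 26.57° = 5.6 × 9.8 × 0.4472 = 24.542 N, and the normal force is N = mg cos 26.57° = 5.6 × 9.8 × 0.8944 = 49.085 N.
With no friction the net force along the incline is 24.542 N, so a = g sin 26.57° = 24.542 / 5.6 = 4.3825 m/s².

4.38 m/s²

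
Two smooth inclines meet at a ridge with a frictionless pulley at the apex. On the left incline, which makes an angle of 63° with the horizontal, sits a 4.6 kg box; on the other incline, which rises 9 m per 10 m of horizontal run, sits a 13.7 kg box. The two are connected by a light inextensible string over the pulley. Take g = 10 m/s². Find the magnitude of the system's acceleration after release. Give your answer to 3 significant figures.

Resolve each weight along its own incline: the 4.6 kg mass has component 4.6 × 10 × sin 63° = 40.986 N down its slope, and the 13.7 kg mass has 13.7 × 10 × sin 41.99° = 91.648 N down its slope.
The 13.7 kg side's 91.648 N exceeds the other side's 40.986 N, so that mass slides down and the 4.6 kg mass slides up. Taking that direction as positive, Newton's second law for the whole system gives 91.648 − 40.986 = (4.6 + 13.7) a, so a = 50.662 / 18.3 = 2.7684 m/s².

2.77 m/s²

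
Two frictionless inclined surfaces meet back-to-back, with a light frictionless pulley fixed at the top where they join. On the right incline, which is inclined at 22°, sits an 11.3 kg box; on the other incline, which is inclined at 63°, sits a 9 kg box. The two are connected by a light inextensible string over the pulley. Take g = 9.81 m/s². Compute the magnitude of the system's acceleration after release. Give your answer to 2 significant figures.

Resolve each weight along its own incline: the 11.3 kg mass has component 11.3 × 9.81 × sin 22° = 41.526 N down its slope, and the 9 kg mass has 9 × 9.81 × sin 63° = 78.667 N down its slope.
The 9 kg side's 78.667 N exceeds the other side's 41.526 N, so that mass slides down and the 11.3 kg mass slides up. Taking that direction as positive, Newton's second law for the whole system gives 78.667 − 41.526 = (11.3 + 9) a, so a = 37.141 / 20.3 = 1.8296 m/s².

1.8 m/s²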